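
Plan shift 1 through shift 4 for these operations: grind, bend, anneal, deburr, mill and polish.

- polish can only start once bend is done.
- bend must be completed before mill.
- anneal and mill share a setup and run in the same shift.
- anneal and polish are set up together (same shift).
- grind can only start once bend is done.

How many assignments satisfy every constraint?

Splitting on grind: it can be shift 2 (12), shift 3 (20), shift 4 (24). Listing each branch's schedules as (bend, anneal, deburr, mill, polish) by shift number:
grind=shift 2: (1,2,1,2,2) (1,2,2,2,2) (1,2,3,2,2) (1,2,4,2,2) (1,3,1,3,3) (1,3,2,3,3) (1,3,3,3,3) (1,3,4,3,3) (1,4,1,4,4) (1,4,2,4,4) (1,4,3,4,4) (1,4,4,4,4) — 12.
grind=shift 3: (1,2,1,2,2) (1,2,2,2,2) (1,2,3,2,2) (1,2,4,2,2) (1,3,1,3,3) (1,3,2,3,3) (1,3,3,3,3) (1,3,4,3,3) (1,4,1,4,4) (1,4,2,4,4) (1,4,3,4,4) (1,4,4,4,4) (2,3,1,3,3) (2,3,2,3,3) (2,3,3,3,3) (2,3,4,3,3) (2,4,1,4,4) (2,4,2,4,4) (2,4,3,4,4) (2,4,4,4,4) — 20.
grind=shift 4: (1,2,1,2,2) (1,2,2,2,2) (1,2,3,2,2) (1,2,4,2,2) (1,3,1,3,3) (1,3,2,3,3) (1,3,3,3,3) (1,3,4,3,3) (1,4,1,4,4) (1,4,2,4,4) (1,4,3,4,4) (1,4,4,4,4) (2,3,1,3,3) (2,3,2,3,3) (2,3,3,3,3) (2,3,4,3,3) (2,4,1,4,4) (2,4,2,4,4) (2,4,3,4,4) (2,4,4,4,4) (3,4,1,4,4) (3,4,2,4,4) (3,4,3,4,4) (3,4,4,4,4) — 24.
Summing: 12 + 20 + 24 = 56.

56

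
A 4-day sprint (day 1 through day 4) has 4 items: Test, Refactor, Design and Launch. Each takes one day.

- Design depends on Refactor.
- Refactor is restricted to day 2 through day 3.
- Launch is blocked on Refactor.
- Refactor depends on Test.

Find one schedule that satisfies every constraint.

Launch in day 3, Test in day 1, Refactor in day 2, Design in day 3

Checking: Refactor(day 2) before Launch(day 3); Refactor(day 2) before Design(day 3); Test(day 1) before Refactor(day 2); Refactor=day 2 in [day 2,day 3].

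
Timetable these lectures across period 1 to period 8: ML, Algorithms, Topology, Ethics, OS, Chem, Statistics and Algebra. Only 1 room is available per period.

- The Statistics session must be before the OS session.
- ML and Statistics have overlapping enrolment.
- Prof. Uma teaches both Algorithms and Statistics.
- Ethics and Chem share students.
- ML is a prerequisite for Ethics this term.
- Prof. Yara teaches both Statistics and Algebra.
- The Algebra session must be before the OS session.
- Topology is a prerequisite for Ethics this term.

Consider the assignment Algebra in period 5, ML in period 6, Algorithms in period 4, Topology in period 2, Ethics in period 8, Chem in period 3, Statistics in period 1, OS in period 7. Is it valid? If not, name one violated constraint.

Prof. Uma teaches both Algorithms and Statistics — holds.
The Algebra session must be before the OS session — holds.
The Statistics session must be before the OS session — holds.
Topology is a prerequisite for Ethics this term — holds.
Prof. Yara teaches both Statistics and Algebra — holds.
ML is a prerequisite for Ethics this term — holds.
Ethics and Chem share students — holds.
Only 1 room is available per period — holds.
ML and Statistics have overlapping enrolment — holds.

Yes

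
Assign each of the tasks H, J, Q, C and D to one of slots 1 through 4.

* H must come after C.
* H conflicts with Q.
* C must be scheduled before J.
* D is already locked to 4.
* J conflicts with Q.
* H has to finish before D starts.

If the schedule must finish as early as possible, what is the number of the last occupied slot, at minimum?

slot 4

The precedence chain requires at least 3 distinct slots.
D can't be placed before 4, so the schedule must run through at least slot 4.
4 works (last occupied slot: 4): for example Q in 1; C in 1; H in 2; J in 2; D in 4.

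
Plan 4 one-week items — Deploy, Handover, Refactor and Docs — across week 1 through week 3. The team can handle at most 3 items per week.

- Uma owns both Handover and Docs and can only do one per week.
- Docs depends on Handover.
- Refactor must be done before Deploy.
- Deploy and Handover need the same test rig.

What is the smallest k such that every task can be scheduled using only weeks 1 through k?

The precedence chain requires at least 2 distinct weeks.
With at most 3 per week and 4 tasks, at least 2 weeks are needed.
2 works (last occupied week: week 2): for example Deploy -> week 2, Refactor -> week 1, Docs -> week 2, Handover -> week 1.

2 weeks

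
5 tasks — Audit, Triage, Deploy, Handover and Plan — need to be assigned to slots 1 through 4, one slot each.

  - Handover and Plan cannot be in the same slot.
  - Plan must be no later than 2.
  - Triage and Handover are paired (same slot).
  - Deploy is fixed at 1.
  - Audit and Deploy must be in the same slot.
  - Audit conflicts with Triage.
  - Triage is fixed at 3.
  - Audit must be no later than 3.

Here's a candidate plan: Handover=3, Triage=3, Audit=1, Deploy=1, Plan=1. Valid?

Valid

Triage is fixed at 3 — holds.
Plan must be no later than 2 — holds.
Deploy is fixed at 1 — holds.
Audit conflicts with Triage — holds.
Triage and Handover are paired (same slot) — holds.
Audit and Deploy must be in the same slot — holds.
Handover and Plan cannot be in the same slot — holds.
Audit must be no later than 3 — holds.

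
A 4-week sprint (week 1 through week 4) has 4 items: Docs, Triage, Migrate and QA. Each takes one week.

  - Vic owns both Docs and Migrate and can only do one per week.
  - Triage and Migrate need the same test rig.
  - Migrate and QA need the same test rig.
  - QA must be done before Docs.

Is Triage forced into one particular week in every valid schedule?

Triage can be week 1 (e.g. Triage in week 1; Docs in week 2; QA in week 1; Migrate in week 3) or week 2 (e.g. QA=week 1, Docs=week 2, Migrate=week 3, Triage=week 2).

No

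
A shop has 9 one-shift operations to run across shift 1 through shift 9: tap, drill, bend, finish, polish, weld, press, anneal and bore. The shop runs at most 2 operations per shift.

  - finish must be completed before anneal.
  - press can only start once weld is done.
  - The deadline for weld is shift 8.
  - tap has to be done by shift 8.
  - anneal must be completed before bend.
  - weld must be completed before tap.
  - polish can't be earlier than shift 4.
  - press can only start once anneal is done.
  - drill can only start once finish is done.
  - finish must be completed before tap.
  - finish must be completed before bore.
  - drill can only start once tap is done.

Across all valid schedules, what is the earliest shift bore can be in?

shift 2

Precedence pushes bore to at least shift 2.
bore at shift 2 is achievable: bore -> shift 2; polish -> shift 4; weld -> shift 1; drill -> shift 3; tap -> shift 2; anneal -> shift 3; bend -> shift 5; press -> shift 4; finish -> shift 1.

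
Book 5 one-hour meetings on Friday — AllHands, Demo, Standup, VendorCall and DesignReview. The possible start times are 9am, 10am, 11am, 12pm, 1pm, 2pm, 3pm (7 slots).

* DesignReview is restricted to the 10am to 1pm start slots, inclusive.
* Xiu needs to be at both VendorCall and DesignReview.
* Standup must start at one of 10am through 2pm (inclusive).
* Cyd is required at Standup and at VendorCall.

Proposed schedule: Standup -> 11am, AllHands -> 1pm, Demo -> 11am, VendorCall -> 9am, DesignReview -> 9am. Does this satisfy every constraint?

DesignReview is restricted to the 10am to 1pm start slots, inclusive — violated.
Xiu needs to be at both VendorCall and DesignReview — violated.
Cyd is required at Standup and at VendorCall — holds.
Standup must start at one of 10am through 2pm (inclusive) — holds.

Invalid. Xiu needs to be at both VendorCall and DesignReview.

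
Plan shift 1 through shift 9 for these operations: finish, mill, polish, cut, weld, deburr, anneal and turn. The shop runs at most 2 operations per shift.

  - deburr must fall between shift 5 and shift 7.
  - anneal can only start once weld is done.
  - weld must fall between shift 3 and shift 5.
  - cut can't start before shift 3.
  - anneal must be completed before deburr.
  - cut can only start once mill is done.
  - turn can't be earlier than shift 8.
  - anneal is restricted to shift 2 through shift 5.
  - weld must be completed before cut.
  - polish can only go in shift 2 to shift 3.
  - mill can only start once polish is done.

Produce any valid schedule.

weld in shift 3; cut in shift 4; deburr in shift 5; polish in shift 2; anneal in shift 4; mill in shift 3; turn in shift 8; finish in shift 1

Checking: mill(shift 3) before cut(shift 4); weld(shift 3) before cut(shift 4); weld(shift 3) before anneal(shift 4); polish(shift 2) before mill(shift 3); anneal(shift 4) before deburr(shift 5); cut=shift 4 in [shift 3,shift 9]; deburr=shift 5 in [shift 5,shift 7]; anneal=shift 4 in [shift 2,shift 5]; polish=shift 2 in [shift 2,shift 3]; turn=shift 8 in [shift 8,shift 9]; weld=shift 3 in [shift 3,shift 5]; max 2 per shift (cap 2).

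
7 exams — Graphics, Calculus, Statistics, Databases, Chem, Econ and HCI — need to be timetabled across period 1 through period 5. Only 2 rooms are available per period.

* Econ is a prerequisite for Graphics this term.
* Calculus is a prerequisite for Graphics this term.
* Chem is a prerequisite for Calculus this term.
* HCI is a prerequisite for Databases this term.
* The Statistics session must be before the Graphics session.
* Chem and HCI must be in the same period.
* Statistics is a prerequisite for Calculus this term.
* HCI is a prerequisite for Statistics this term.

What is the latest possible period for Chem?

Chem must be in the same period as HCI, which can't be after period 2, so Chem is at most period 2.
Chem at period 2 is achievable: Chem=period 2; Calculus=period 4; Econ=period 1; Statistics=period 3; Graphics=period 5; HCI=period 2; Databases=period 3.

period 2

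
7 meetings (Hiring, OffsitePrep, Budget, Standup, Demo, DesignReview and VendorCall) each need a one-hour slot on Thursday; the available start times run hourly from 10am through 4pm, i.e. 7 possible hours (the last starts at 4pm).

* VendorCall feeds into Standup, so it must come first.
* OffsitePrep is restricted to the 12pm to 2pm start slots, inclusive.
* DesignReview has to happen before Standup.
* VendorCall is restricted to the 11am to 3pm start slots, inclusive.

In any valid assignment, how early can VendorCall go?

VendorCall is available from 11am; VendorCall's own window allows nothing later than 3pm.
VendorCall at 11am is achievable: DesignReview in 10am, Demo in 10am, VendorCall in 11am, OffsitePrep in 12pm, Budget in 10am, Hiring in 10am, Standup in 12pm.

11am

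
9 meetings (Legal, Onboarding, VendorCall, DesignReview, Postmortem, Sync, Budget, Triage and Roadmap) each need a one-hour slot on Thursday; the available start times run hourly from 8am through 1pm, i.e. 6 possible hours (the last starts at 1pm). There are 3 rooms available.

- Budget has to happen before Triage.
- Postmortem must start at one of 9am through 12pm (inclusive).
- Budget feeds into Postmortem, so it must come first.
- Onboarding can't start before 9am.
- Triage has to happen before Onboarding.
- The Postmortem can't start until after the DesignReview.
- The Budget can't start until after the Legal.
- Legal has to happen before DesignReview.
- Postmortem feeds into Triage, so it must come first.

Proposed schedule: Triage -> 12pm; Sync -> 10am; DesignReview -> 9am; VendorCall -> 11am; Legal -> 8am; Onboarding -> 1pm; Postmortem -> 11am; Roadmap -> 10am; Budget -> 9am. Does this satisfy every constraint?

Postmortem feeds into Triage, so it must come first — holds.
There are 3 rooms available — holds.
Onboarding can't start before 9am — holds.
The Budget can't start until after the Legal — holds.
Budget has to happen before Triage — holds.
Postmortem must start at one of 9am through 12pm (inclusive) — holds.
Legal has to happen before DesignReview — holds.
The Postmortem can't start until after the DesignReview — holds.
Triage has to happen before Onboarding — holds.
Budget feeds into Postmortem, so it must come first — holds.

Yes, all constraints hold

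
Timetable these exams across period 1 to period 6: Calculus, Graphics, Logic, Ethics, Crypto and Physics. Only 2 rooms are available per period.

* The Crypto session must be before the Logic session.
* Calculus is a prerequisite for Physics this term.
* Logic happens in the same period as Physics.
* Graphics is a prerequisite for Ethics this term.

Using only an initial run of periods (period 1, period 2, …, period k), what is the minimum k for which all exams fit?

The precedence chain requires at least 2 distinct periods.
With at most 2 per period and 6 exams, at least 3 periods are needed.
3 works (last occupied period: period 3): for example Ethics=period 2; Logic=period 3; Calculus=period 1; Crypto=period 2; Physics=period 3; Graphics=period 1.

3 periods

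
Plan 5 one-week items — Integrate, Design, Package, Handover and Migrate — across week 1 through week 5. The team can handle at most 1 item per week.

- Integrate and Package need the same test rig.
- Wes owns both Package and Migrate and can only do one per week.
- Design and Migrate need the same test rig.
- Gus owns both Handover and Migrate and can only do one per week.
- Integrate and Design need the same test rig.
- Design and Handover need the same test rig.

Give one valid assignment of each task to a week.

Integrate in week 1, Handover in week 4, Migrate in week 5, Package in week 3, Design in week 2

Checking: Package(week 3) != Migrate(week 5); Integrate(week 1) != Package(week 3); Design(week 2) != Handover(week 4); Integrate(week 1) != Design(week 2); Handover(week 4) != Migrate(week 5); Design(week 2) != Migrate(week 5); max 1 per week (cap 1).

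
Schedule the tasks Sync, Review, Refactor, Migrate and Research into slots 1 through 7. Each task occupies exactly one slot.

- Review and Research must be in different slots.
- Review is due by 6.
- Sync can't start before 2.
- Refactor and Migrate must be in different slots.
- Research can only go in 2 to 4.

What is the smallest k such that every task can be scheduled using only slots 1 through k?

2 slots

Sync can't be placed before 2, so the schedule must run through at least slot 2.
2 works (last occupied slot: 2): for example Refactor=1; Review=1; Sync=2; Migrate=2; Research=2.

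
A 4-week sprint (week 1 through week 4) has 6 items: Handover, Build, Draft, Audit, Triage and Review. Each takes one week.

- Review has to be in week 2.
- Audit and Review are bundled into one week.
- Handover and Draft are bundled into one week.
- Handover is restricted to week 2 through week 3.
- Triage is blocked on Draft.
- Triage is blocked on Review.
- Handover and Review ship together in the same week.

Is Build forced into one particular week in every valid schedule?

No

Build can be week 1 (e.g. Draft in week 2; Build in week 1; Handover in week 2; Review in week 2; Triage in week 3; Audit in week 2) or week 2 (e.g. Review=week 2; Draft=week 2; Handover=week 2; Audit=week 2; Build=week 2; Triage=week 3).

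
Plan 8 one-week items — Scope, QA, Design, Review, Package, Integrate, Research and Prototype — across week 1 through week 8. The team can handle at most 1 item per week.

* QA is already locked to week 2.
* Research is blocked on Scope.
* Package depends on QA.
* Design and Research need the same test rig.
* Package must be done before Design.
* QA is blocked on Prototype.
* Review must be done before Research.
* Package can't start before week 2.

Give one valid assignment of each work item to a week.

Review in week 5; Package in week 3; Research in week 6; QA in week 2; Design in week 7; Integrate in week 8; Prototype in week 1; Scope in week 4

Checking: Prototype(week 1) before QA(week 2); Scope(week 4) before Research(week 6); Review(week 5) before Research(week 6); Package(week 3) before Design(week 7); QA(week 2) before Package(week 3); Design(week 7) != Research(week 6); QA=week 2 in [week 2,week 2]; Package=week 3 in [week 2,week 8]; max 1 per week (cap 1).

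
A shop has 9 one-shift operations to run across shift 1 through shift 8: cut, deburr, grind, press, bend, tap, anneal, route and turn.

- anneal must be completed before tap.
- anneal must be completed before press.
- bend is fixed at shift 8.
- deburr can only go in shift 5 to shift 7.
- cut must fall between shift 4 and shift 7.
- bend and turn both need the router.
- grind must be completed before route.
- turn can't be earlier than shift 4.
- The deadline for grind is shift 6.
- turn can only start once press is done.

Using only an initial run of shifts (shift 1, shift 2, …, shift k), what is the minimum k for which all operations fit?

The precedence chain requires at least 3 distinct shifts.
bend can't be placed before shift 8, so the schedule must run through at least shift 8.
8 works (last occupied shift: shift 8): for example cut in shift 4, press in shift 2, route in shift 2, turn in shift 4, tap in shift 2, anneal in shift 1, grind in shift 1, deburr in shift 5, bend in shift 8.

8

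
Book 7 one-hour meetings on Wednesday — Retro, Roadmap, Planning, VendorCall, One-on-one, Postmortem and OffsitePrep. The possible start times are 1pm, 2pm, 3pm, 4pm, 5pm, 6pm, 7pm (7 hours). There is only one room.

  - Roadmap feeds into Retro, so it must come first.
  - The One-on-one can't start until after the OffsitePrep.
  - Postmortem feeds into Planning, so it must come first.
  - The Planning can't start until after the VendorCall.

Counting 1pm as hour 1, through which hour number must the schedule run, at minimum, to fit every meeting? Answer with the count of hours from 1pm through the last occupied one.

The precedence chain requires at least 2 distinct hours.
With at most 1 per hour and 7 meetings, at least 7 hours are needed.
7 works (last occupied hour: 7pm): for example Postmortem -> 2pm; Retro -> 5pm; VendorCall -> 1pm; Roadmap -> 4pm; Planning -> 3pm; One-on-one -> 7pm; OffsitePrep -> 6pm.

7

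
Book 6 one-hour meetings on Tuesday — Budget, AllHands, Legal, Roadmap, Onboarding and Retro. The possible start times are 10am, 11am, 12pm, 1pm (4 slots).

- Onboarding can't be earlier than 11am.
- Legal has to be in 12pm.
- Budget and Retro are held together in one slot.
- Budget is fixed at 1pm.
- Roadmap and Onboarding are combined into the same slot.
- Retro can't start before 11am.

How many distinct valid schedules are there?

12

Splitting on AllHands: it can be 10am (3), 11am (3), 12pm (3), 1pm (3). Listing each branch's schedules as (Budget, Legal, Roadmap, Onboarding, Retro):
AllHands=10am: (1pm,12pm,11am,11am,1pm) (1pm,12pm,12pm,12pm,1pm) (1pm,12pm,1pm,1pm,1pm) — 3.
AllHands=11am: (1pm,12pm,11am,11am,1pm) (1pm,12pm,12pm,12pm,1pm) (1pm,12pm,1pm,1pm,1pm) — 3.
AllHands=12pm: (1pm,12pm,11am,11am,1pm) (1pm,12pm,12pm,12pm,1pm) (1pm,12pm,1pm,1pm,1pm) — 3.
AllHands=1pm: (1pm,12pm,11am,11am,1pm) (1pm,12pm,12pm,12pm,1pm) (1pm,12pm,1pm,1pm,1pm) — 3.
Summing: 3 + 3 + 3 + 3 = 12.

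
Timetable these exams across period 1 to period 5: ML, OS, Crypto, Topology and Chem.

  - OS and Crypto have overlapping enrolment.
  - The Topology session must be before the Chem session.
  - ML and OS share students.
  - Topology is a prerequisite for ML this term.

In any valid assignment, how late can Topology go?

Downstream work caps Topology at period 4.
Topology at period 4 is achievable: OS=period 1; ML=period 5; Crypto=period 2; Chem=period 5; Topology=period 4.

period 4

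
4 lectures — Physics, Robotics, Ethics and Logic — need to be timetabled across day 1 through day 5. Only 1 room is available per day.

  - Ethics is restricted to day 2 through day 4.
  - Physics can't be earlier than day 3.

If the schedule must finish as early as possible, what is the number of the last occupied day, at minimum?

4

With at most 1 per day and 4 lectures, at least 4 days are needed.
Physics can't be placed before day 3, so the schedule must run through at least day 3.
4 works (last occupied day: day 4): for example Robotics in day 1, Ethics in day 2, Physics in day 3, Logic in day 4.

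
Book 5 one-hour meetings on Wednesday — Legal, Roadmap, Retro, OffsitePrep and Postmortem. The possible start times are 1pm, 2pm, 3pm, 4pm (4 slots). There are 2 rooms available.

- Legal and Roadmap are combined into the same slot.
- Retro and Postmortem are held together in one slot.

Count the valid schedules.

24

Splitting on Legal: it can be 1pm (6), 2pm (6), 3pm (6), 4pm (6). Listing each branch's schedules as (Roadmap, Retro, OffsitePrep, Postmortem):
Legal=1pm: (1pm,2pm,3pm,2pm) (1pm,2pm,4pm,2pm) (1pm,3pm,2pm,3pm) (1pm,3pm,4pm,3pm) (1pm,4pm,2pm,4pm) (1pm,4pm,3pm,4pm) — 6.
Legal=2pm: (2pm,1pm,3pm,1pm) (2pm,1pm,4pm,1pm) (2pm,3pm,1pm,3pm) (2pm,3pm,4pm,3pm) (2pm,4pm,1pm,4pm) (2pm,4pm,3pm,4pm) — 6.
Legal=3pm: (3pm,1pm,2pm,1pm) (3pm,1pm,4pm,1pm) (3pm,2pm,1pm,2pm) (3pm,2pm,4pm,2pm) (3pm,4pm,1pm,4pm) (3pm,4pm,2pm,4pm) — 6.
Legal=4pm: (4pm,1pm,2pm,1pm) (4pm,1pm,3pm,1pm) (4pm,2pm,1pm,2pm) (4pm,2pm,3pm,2pm) (4pm,3pm,1pm,3pm) (4pm,3pm,2pm,3pm) — 6.
Summing: 6 + 6 + 6 + 6 = 24.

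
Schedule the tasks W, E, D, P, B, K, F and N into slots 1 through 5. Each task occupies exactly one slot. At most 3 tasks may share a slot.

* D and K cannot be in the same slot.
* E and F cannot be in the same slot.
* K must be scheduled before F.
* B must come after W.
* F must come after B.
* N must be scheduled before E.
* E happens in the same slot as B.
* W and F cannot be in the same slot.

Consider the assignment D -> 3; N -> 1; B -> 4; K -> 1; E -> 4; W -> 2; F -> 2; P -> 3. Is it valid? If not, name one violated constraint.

Invalid. W and F cannot be in the same slot.

N must be scheduled before E — holds.
W and F cannot be in the same slot — violated.
K must be scheduled before F — holds.
E happens in the same slot as B — holds.
E and F cannot be in the same slot — holds.
B must come after W — holds.
At most 3 tasks may share a slot — holds.
D and K cannot be in the same slot — holds.
F must come after B — violated.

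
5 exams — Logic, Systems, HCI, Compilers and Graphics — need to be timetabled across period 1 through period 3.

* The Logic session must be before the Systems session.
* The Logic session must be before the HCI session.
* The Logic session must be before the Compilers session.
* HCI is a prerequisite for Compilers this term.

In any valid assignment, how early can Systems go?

Precedence pushes Systems to at least period 2.
Systems at period 2 is achievable: Graphics=period 1, Systems=period 2, HCI=period 2, Compilers=period 3, Logic=period 1.

period 2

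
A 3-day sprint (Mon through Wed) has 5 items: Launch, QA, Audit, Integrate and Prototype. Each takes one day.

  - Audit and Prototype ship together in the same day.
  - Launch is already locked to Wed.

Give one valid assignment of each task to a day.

Integrate=Mon, Prototype=Mon, Audit=Mon, QA=Mon, Launch=Wed

Checking: Audit = Prototype = Mon; Launch=Wed in [Wed,Wed].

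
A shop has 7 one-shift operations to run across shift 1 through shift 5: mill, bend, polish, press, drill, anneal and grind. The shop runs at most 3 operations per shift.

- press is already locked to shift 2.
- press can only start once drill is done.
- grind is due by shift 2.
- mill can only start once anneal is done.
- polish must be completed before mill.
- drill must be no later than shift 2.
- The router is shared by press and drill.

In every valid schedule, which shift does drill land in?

drill's window is shift 1–shift 2.
press is fixed at shift 2, and drill can't share a shift with press.
So drill must be shift 1.

shift 1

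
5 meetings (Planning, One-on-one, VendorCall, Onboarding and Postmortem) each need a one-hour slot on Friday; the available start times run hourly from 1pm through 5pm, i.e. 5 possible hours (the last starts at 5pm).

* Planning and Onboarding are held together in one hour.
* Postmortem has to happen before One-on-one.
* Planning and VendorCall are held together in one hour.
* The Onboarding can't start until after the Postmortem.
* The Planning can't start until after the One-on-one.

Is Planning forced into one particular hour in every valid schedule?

No

Planning can be 3pm (e.g. One-on-one in 2pm, Onboarding in 3pm, Planning in 3pm, VendorCall in 3pm, Postmortem in 1pm) or 4pm (e.g. Planning in 4pm, VendorCall in 4pm, Postmortem in 1pm, One-on-one in 2pm, Onboarding in 4pm).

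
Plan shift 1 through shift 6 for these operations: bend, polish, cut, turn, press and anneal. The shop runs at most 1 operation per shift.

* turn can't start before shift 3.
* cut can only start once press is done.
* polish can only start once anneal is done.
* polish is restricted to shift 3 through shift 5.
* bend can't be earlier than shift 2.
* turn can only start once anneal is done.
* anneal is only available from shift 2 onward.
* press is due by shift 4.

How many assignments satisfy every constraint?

28

Splitting on bend: it can be shift 2 (5), shift 3 (5), shift 4 (5), shift 5 (5), shift 6 (8). Listing each branch's schedules as (polish, cut, turn, press, anneal) by shift number:
bend=shift 2: (4,5,6,1,3) (4,6,5,1,3) (5,3,6,1,4) (5,4,6,1,3) (5,6,4,1,3) — 5.
bend=shift 3: (4,5,6,1,2) (4,6,5,1,2) (5,2,6,1,4) (5,4,6,1,2) (5,6,4,1,2) — 5.
bend=shift 4: (3,5,6,1,2) (3,6,5,1,2) (5,2,6,1,3) (5,3,6,1,2) (5,6,3,1,2) — 5.
bend=shift 5: (3,4,6,1,2) (3,6,4,1,2) (4,2,6,1,3) (4,3,6,1,2) (4,6,3,1,2) — 5.
bend=shift 6: (3,4,5,1,2) (3,5,4,1,2) (4,2,5,1,3) (4,3,5,1,2) (4,5,3,1,2) (5,2,4,1,3) (5,3,4,1,2) (5,4,3,1,2) — 8.
Summing: 5 + 5 + 5 + 5 + 8 = 28.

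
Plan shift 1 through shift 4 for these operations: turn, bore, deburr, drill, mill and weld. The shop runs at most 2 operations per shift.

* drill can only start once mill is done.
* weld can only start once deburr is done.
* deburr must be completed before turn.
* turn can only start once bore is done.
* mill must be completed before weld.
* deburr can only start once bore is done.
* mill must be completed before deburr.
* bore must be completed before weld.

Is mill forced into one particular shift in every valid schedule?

mill can be shift 1 (e.g. turn=shift 3, weld=shift 3, mill=shift 1, bore=shift 1, deburr=shift 2, drill=shift 2) or shift 2 (e.g. deburr in shift 3; drill in shift 3; bore in shift 1; mill in shift 2; weld in shift 4; turn in shift 4).

No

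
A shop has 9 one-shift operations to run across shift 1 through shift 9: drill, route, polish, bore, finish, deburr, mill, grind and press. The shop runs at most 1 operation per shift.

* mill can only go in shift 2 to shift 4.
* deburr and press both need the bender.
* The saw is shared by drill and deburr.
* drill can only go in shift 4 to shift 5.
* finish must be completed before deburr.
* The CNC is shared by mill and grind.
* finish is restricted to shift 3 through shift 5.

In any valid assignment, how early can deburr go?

shift 4

Precedence pushes deburr to at least shift 4.
deburr at shift 4 is achievable: bore=shift 7; polish=shift 6; route=shift 1; deburr=shift 4; drill=shift 5; press=shift 9; grind=shift 8; mill=shift 2; finish=shift 3.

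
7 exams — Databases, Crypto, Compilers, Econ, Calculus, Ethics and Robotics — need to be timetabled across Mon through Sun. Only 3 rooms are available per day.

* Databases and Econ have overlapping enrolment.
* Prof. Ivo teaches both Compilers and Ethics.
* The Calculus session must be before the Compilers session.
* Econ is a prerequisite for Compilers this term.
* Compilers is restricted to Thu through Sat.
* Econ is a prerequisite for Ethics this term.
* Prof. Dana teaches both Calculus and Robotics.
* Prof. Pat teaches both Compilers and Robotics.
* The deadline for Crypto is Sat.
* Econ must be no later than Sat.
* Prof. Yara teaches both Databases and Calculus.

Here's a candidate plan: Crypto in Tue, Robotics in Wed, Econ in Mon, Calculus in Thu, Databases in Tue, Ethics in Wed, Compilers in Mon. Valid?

Invalid. The Calculus session must be before the Compilers session.

Prof. Pat teaches both Compilers and Robotics — holds.
The deadline for Crypto is Sat — holds.
Prof. Ivo teaches both Compilers and Ethics — holds.
Databases and Econ have overlapping enrolment — holds.
Compilers is restricted to Thu through Sat — violated.
Econ is a prerequisite for Ethics this term — holds.
Econ is a prerequisite for Compilers this term — violated.
Econ must be no later than Sat — holds.
Prof. Dana teaches both Calculus and Robotics — holds.
Only 3 rooms are available per day — holds.
The Calculus session must be before the Compilers session — violated.
Prof. Yara teaches both Databases and Calculus — holds.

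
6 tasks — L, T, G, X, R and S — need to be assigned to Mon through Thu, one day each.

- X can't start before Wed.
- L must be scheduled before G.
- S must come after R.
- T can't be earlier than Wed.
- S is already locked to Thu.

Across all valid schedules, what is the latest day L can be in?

Downstream work caps L at Wed.
L at Wed is achievable: S -> Thu, L -> Wed, G -> Thu, T -> Wed, R -> Mon, X -> Wed.

Wed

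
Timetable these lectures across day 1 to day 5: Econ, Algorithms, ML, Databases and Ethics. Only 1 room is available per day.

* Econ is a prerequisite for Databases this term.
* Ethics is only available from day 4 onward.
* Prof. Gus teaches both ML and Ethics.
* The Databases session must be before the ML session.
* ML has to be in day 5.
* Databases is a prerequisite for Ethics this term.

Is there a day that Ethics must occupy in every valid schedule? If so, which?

day 4

Ethics's window is day 4–day 5.
ML is fixed at day 5, and Ethics can't share a day with ML.
So Ethics must be day 4.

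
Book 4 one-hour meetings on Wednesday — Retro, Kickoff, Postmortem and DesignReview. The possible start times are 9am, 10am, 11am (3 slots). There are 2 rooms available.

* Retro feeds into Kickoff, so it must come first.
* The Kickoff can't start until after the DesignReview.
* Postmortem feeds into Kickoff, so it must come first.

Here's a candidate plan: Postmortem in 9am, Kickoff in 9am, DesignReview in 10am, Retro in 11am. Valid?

Invalid. Retro feeds into Kickoff, so it must come first.

Postmortem feeds into Kickoff, so it must come first — violated.
There are 2 rooms available — holds.
The Kickoff can't start until after the DesignReview — violated.
Retro feeds into Kickoff, so it must come first — violated.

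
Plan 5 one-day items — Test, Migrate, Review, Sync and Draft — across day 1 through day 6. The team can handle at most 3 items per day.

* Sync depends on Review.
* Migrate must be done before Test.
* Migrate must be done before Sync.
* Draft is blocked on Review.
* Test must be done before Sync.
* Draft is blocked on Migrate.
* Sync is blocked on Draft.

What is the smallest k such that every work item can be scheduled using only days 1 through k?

The precedence chain requires at least 3 distinct days.
With at most 3 per day and 5 work items, at least 2 days are needed.
3 works (last occupied day: day 3): for example Draft -> day 2; Review -> day 1; Sync -> day 3; Test -> day 2; Migrate -> day 1.

3 days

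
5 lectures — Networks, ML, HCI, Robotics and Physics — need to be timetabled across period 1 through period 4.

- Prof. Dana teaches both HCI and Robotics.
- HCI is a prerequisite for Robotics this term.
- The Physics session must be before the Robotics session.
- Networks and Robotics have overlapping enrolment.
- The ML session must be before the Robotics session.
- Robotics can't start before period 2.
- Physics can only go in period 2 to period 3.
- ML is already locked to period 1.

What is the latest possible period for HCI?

period 3

Downstream work caps HCI at period 3.
HCI at period 3 is achievable: Physics -> period 2; Robotics -> period 4; HCI -> period 3; ML -> period 1; Networks -> period 1.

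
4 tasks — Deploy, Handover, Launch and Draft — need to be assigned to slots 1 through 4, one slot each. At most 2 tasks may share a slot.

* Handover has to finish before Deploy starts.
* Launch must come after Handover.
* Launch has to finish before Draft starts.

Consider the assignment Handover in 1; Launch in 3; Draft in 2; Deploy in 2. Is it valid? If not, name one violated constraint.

Launch has to finish before Draft starts — violated.
Handover has to finish before Deploy starts — holds.
Launch must come after Handover — holds.
At most 2 tasks may share a slot — holds.

No. Launch has to finish before Draft starts is not satisfied.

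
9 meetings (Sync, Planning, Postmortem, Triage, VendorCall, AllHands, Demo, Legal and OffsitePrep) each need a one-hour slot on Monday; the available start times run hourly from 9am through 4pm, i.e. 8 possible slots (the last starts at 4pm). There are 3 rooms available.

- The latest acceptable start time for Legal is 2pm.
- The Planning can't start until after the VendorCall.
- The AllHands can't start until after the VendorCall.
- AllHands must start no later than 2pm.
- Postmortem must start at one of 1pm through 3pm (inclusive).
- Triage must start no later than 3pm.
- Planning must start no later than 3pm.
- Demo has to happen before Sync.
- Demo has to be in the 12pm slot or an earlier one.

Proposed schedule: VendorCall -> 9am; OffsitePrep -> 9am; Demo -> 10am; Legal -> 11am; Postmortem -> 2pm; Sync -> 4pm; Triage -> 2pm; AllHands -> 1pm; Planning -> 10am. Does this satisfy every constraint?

Demo has to be in the 12pm slot or an earlier one — holds.
The AllHands can't start until after the VendorCall — holds.
The Planning can't start until after the VendorCall — holds.
AllHands must start no later than 2pm — holds.
The latest acceptable start time for Legal is 2pm — holds.
There are 3 rooms available — holds.
Planning must start no later than 3pm — holds.
Triage must start no later than 3pm — holds.
Postmortem must start at one of 1pm through 3pm (inclusive) — holds.
Demo has to happen before Sync — holds.

Valid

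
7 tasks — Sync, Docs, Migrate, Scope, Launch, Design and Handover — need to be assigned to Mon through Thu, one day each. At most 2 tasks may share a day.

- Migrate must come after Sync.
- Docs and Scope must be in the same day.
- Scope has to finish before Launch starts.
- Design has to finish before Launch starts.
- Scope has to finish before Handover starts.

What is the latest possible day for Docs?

Docs must be in the same day as Scope, which can't be after Wed, so Docs is at most Wed.
Docs at Wed is achievable: Design -> Mon; Handover -> Thu; Sync -> Mon; Docs -> Wed; Migrate -> Tue; Launch -> Thu; Scope -> Wed.

Wed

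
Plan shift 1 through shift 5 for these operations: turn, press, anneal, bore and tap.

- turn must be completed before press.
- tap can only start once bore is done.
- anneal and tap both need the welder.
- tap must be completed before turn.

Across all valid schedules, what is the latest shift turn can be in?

Precedence pushes turn to at least shift 3; downstream work caps turn at shift 4.
turn at shift 4 is achievable: anneal in shift 1, press in shift 5, turn in shift 4, tap in shift 2, bore in shift 1.

shift 4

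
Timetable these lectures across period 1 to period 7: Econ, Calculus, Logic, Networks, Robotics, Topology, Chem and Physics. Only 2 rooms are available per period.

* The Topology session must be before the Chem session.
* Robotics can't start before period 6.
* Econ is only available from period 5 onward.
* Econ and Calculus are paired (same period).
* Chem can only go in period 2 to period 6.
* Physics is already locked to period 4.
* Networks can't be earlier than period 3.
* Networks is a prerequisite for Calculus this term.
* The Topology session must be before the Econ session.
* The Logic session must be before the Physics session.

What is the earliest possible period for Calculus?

Calculus must be in the same period as Econ, which can't be before period 5, so Calculus is at least period 5.
Calculus at period 5 is achievable: Econ -> period 5, Robotics -> period 6, Chem -> period 2, Topology -> period 1, Networks -> period 3, Logic -> period 1, Calculus -> period 5, Physics -> period 4.

period 5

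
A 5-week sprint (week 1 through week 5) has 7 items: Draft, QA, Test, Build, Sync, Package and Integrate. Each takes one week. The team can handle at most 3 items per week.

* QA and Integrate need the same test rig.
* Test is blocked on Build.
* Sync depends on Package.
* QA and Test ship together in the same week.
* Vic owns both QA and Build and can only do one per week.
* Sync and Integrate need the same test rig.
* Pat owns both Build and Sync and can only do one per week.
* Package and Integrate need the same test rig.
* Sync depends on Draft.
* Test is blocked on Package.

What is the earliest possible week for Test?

week 2

Precedence pushes Test to at least week 2.
Test at week 2 is achievable: Package in week 1; QA in week 2; Draft in week 1; Test in week 2; Sync in week 2; Integrate in week 3; Build in week 1.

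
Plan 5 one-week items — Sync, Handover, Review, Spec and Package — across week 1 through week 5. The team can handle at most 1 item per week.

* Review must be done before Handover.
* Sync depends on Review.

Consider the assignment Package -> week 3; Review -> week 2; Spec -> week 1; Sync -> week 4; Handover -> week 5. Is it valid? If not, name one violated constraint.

Sync depends on Review — holds.
The team can handle at most 1 item per week — holds.
Review must be done before Handover — holds.

Valid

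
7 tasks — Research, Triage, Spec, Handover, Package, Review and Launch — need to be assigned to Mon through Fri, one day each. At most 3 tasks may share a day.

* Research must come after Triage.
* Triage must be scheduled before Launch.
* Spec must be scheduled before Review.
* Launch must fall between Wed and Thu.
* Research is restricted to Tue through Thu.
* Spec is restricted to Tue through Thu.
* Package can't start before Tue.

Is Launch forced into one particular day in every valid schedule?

Launch can be Wed (e.g. Review in Wed; Launch in Wed; Handover in Mon; Spec in Tue; Triage in Mon; Research in Tue; Package in Tue) or Thu (e.g. Triage in Mon, Launch in Thu, Handover in Mon, Research in Tue, Review in Wed, Spec in Tue, Package in Tue).

No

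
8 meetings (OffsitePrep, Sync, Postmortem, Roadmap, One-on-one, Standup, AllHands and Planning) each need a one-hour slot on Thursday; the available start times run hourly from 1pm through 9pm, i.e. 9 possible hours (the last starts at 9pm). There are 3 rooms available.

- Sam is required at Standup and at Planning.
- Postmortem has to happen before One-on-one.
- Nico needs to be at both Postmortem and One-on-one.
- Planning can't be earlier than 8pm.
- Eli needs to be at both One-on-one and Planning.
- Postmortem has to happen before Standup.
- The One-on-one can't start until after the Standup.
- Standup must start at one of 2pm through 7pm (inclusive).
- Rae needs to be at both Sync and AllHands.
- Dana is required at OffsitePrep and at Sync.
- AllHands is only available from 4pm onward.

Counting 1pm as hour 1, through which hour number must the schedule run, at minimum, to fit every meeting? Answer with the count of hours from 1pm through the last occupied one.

The precedence chain requires at least 3 distinct hours.
With at most 3 per hour and 8 meetings, at least 3 hours are needed.
Planning can't be placed before 8pm — that is hour 8 counting from 1pm — so the schedule must run through at least 8 hours.
8 works (last occupied hour: 8pm): for example One-on-one=3pm; Standup=2pm; Planning=8pm; Roadmap=1pm; Postmortem=1pm; Sync=2pm; OffsitePrep=1pm; AllHands=4pm.

8 hours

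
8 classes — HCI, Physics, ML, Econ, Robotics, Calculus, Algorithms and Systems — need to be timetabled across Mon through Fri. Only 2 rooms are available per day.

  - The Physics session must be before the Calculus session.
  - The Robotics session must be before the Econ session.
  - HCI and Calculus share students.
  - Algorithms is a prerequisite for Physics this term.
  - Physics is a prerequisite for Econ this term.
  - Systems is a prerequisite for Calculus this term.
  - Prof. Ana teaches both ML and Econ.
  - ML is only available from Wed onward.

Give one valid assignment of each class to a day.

Econ=Thu, Physics=Tue, Systems=Tue, Algorithms=Mon, Calculus=Wed, ML=Wed, Robotics=Mon, HCI=Thu

Checking: Physics(Tue) before Econ(Thu); Systems(Tue) before Calculus(Wed); Physics(Tue) before Calculus(Wed); Robotics(Mon) before Econ(Thu); Algorithms(Mon) before Physics(Tue); ML(Wed) != Econ(Thu); HCI(Thu) != Calculus(Wed); ML=Wed in [Wed,Fri]; max 2 per day (cap 2).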